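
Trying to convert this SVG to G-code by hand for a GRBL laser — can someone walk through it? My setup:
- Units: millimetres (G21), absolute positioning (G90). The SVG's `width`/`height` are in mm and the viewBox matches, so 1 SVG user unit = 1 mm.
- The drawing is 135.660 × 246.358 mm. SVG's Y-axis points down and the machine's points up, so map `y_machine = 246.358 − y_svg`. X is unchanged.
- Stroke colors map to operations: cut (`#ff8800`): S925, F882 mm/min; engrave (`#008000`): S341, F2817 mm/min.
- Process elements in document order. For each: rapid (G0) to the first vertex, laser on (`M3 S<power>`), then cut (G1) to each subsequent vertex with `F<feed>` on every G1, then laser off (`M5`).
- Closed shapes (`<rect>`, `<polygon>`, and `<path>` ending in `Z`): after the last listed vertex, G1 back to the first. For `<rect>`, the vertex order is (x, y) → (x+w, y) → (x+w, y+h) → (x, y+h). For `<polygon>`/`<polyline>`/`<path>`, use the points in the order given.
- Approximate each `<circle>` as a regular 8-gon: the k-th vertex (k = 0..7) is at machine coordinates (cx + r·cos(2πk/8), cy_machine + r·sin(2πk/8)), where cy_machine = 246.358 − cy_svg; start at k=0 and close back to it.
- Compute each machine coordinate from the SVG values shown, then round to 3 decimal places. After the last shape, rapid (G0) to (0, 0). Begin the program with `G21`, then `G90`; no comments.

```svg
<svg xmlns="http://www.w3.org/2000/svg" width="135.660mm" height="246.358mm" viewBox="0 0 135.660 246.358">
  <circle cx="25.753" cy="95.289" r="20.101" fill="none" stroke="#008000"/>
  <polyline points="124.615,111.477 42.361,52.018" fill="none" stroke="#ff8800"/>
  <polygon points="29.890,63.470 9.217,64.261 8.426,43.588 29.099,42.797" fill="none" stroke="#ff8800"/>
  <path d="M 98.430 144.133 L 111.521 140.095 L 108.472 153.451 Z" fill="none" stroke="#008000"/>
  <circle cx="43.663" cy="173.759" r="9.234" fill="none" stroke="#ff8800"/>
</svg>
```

1 u = 1 mm; y_m = 246.358 − y.

[1] `<circle>` circle, #008000→engrave S341 F2817: (45.854,151.069) → (39.967,165.283) → (25.753,171.170) → (11.539,165.283) → (5.652,151.069) → (11.539,136.855) → (25.753,130.968) → (39.967,136.855) → (45.854,151.069) (closed)

[2] `<polyline>` line segment, #ff8800→cut S925 F882: (124.615,134.881) → (42.361,194.340)

[3] `<polygon>` regular polygon, #ff8800→cut S925 F882: (29.890,182.888) → (9.217,182.097) → (8.426,202.770) → (29.099,203.561) → (29.890,182.888) (closed)

[4] `<path>` regular polygon, #008000→engrave S341 F2817: (98.430,102.225) → (111.521,106.263) → (108.472,92.907) → (98.430,102.225) (closed)

[5] `<circle>` circle, #ff8800→cut S925 F882: (52.897,72.599) → (50.192,79.128) → (43.663,81.833) → (37.134,79.128) → (34.429,72.599) → (37.134,66.070) → (43.663,63.365) → (50.192,66.070) → (52.897,72.599) (closed)

G21
G90
G0 X45.854 Y151.069
M3 S341
G1 X39.967 Y165.283 F2817
G1 X25.753 Y171.170 F2817
G1 X11.539 Y165.283 F2817
G1 X5.652 Y151.069 F2817
G1 X11.539 Y136.855 F2817
G1 X25.753 Y130.968 F2817
G1 X39.967 Y136.855 F2817
G1 X45.854 Y151.069 F2817
M5
G0 X124.615 Y134.881
M3 S925
G1 X42.361 Y194.340 F882
M5
G0 X29.890 Y182.888
M3 S925
G1 X9.217 Y182.097 F882
G1 X8.426 Y202.770 F882
G1 X29.099 Y203.561 F882
G1 X29.890 Y182.888 F882
M5
G0 X98.430 Y102.225
M3 S341
G1 X111.521 Y106.263 F2817
G1 X108.472 Y92.907 F2817
G1 X98.430 Y102.225 F2817
M5
G0 X52.897 Y72.599
M3 S925
G1 X50.192 Y79.128 F882
G1 X43.663 Y81.833 F882
G1 X37.134 Y79.128 F882
G1 X34.429 Y72.599 F882
G1 X37.134 Y66.070 F882
G1 X43.663 Y63.365 F882
G1 X50.192 Y66.070 F882
G1 X52.897 Y72.599 F882
M5
G0 X0.000 Y0.000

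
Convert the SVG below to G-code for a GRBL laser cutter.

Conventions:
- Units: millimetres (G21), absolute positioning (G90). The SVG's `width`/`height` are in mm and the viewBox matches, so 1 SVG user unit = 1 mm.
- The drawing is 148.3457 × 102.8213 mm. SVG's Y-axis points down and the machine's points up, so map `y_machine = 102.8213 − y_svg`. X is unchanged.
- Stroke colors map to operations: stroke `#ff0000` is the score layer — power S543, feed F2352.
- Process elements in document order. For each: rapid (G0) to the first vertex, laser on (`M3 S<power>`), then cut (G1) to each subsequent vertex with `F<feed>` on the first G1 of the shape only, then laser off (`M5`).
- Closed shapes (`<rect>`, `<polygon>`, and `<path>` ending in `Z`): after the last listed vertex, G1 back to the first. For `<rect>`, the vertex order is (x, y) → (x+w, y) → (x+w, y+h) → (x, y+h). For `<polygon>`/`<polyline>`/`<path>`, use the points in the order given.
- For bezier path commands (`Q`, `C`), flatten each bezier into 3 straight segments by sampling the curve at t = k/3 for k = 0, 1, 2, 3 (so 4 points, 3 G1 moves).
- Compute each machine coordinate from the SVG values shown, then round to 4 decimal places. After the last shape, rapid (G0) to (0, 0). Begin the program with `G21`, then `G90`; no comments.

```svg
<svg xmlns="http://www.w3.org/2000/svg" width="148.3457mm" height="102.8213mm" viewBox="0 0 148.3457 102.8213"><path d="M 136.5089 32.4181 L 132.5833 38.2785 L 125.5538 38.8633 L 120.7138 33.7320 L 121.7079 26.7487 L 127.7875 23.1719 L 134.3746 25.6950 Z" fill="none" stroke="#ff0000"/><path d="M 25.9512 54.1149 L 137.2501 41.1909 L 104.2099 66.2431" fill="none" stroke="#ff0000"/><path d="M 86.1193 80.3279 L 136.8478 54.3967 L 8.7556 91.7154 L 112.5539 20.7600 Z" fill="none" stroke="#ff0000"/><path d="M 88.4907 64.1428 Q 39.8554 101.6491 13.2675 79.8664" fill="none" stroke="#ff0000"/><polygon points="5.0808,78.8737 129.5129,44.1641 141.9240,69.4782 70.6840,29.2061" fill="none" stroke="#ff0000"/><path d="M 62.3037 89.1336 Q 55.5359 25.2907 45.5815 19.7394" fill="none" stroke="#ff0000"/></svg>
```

G21
G90
G0 X136.5089 Y70.4032
M3 S543
G1 X132.5833 Y64.5428 F2352
G1 X125.5538 Y63.9580
G1 X120.7138 Y69.0893
G1 X121.7079 Y76.0726
G1 X127.7875 Y79.6494
G1 X134.3746 Y77.1263
G1 X136.5089 Y70.4032
M5
G0 X25.9512 Y48.7064
M3 S543
G1 X137.2501 Y61.6304 F2352
G1 X104.2099 Y36.5782
M5
G0 X86.1193 Y22.4934
M3 S543
G1 X136.8478 Y48.4246 F2352
G1 X8.7556 Y11.1059
G1 X112.5539 Y82.0613
G1 X86.1193 Y22.4934
M5
G0 X88.4907 Y38.6785
M3 S543
G1 X58.5169 Y20.2620 F2352
G1 X33.4425 Y15.0208
G1 X13.2675 Y22.9549
M5
G0 X5.0808 Y23.9476
M3 S543
G1 X129.5129 Y58.6572 F2352
G1 X141.9240 Y33.3431
G1 X70.6840 Y73.6152
G1 X5.0808 Y23.9476
M5
G0 X62.3037 Y13.6877
M3 S543
G1 X57.4378 Y49.7728 F2352
G1 X51.8637 Y72.9042
G1 X45.5815 Y83.0819
M5
G0 X0.0000 Y0.0000

1 u = 1 mm; y_m = 102.8213 − y.

[1] `<path>` regular polygon, #ff0000→score S543 F2352: (136.5089,70.4032) → (132.5833,64.5428) → (125.5538,63.9580) → (120.7138,69.0893) → (121.7079,76.0726) → (127.7875,79.6494) → (134.3746,77.1263) → (136.5089,70.4032) (closed)

[2] `<path>` open polyline, #ff0000→score S543 F2352: (25.9512,48.7064) → (137.2501,61.6304) → (104.2099,36.5782)

[3] `<path>` closed polygon, #ff0000→score S543 F2352: (86.1193,22.4934) → (136.8478,48.4246) → (8.7556,11.1059) → (112.5539,82.0613) → (86.1193,22.4934) (closed)

[4] `<path>` quadratic bezier, #ff0000→score S543 F2352: (88.4907,38.6785) → (58.5169,20.2620) → (33.4425,15.0208) → (13.2675,22.9549)

[5] `<polygon>` closed polygon, #ff0000→score S543 F2352: (5.0808,23.9476) → (129.5129,58.6572) → (141.9240,33.3431) → (70.6840,73.6152) → (5.0808,23.9476) (closed)

[6] `<path>` quadratic bezier, #ff0000→score S543 F2352: (62.3037,13.6877) → (57.4378,49.7728) → (51.8637,72.9042) → (45.5815,83.0819)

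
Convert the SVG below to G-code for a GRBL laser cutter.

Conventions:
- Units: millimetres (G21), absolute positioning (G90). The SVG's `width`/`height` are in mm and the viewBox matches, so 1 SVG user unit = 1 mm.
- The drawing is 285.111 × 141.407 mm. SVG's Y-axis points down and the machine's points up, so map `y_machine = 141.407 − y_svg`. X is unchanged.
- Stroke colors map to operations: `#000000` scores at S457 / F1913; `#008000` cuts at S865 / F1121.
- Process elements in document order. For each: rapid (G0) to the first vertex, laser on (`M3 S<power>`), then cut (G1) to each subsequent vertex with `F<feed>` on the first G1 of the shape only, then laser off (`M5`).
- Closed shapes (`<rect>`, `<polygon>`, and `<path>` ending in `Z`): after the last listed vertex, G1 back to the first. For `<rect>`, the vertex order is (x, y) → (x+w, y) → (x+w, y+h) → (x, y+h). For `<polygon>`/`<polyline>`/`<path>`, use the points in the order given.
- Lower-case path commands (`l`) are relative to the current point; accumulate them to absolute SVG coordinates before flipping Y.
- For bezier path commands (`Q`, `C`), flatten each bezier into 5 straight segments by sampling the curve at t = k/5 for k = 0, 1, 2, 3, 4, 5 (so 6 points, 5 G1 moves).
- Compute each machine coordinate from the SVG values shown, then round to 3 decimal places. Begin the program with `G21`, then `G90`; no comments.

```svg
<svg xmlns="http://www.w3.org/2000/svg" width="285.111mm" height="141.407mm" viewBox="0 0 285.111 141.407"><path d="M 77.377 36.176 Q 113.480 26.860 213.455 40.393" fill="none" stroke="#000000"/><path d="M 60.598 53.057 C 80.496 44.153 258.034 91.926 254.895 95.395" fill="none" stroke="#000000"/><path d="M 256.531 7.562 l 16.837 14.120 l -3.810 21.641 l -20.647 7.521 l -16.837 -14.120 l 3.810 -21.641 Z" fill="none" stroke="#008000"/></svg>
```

Since the viewBox matches the mm dimensions, user units are millimetres directly. The only transform is the Y-flip y_m = 141.407 − y_svg.

Shape 1 is a quadratic bezier drawn with `<path>`. Its stroke #000000 means score at S457, F1913. After flipping Y the toolpath is (77.377,105.231) → (94.373,108.043) → (116.479,109.028) → (143.695,108.185) → (176.020,105.513) → (213.455,101.014).

Shape 2 is a cubic bezier drawn with `<path>`. Its stroke #000000 means score at S457, F1913. After flipping Y the toolpath is (60.598,88.350) → (88.747,87.699) → (138.491,78.293) → (193.589,64.978) → (237.804,52.602) → (254.895,46.012).

Shape 3 is a regular polygon drawn with `<path>`. Its stroke #008000 means cut at S865, F1121. After flipping Y the toolpath is (256.531,133.845) → (273.368,119.725) → (269.558,98.084) → (248.911,90.563) → (232.074,104.683) → (235.884,126.324) → (256.531,133.845), returning to the start.

G21
G90
G0 X77.377 Y105.231
M3 S457
G1 X94.373 Y108.043 F1913
G1 X116.479 Y109.028
G1 X143.695 Y108.185
G1 X176.020 Y105.513
G1 X213.455 Y101.014
M5
G0 X60.598 Y88.350
M3 S457
G1 X88.747 Y87.699 F1913
G1 X138.491 Y78.293
G1 X193.589 Y64.978
G1 X237.804 Y52.602
G1 X254.895 Y46.012
M5
G0 X256.531 Y133.845
M3 S865
G1 X273.368 Y119.725 F1121
G1 X269.558 Y98.084
G1 X248.911 Y90.563
G1 X232.074 Y104.683
G1 X235.884 Y126.324
G1 X256.531 Y133.845
M5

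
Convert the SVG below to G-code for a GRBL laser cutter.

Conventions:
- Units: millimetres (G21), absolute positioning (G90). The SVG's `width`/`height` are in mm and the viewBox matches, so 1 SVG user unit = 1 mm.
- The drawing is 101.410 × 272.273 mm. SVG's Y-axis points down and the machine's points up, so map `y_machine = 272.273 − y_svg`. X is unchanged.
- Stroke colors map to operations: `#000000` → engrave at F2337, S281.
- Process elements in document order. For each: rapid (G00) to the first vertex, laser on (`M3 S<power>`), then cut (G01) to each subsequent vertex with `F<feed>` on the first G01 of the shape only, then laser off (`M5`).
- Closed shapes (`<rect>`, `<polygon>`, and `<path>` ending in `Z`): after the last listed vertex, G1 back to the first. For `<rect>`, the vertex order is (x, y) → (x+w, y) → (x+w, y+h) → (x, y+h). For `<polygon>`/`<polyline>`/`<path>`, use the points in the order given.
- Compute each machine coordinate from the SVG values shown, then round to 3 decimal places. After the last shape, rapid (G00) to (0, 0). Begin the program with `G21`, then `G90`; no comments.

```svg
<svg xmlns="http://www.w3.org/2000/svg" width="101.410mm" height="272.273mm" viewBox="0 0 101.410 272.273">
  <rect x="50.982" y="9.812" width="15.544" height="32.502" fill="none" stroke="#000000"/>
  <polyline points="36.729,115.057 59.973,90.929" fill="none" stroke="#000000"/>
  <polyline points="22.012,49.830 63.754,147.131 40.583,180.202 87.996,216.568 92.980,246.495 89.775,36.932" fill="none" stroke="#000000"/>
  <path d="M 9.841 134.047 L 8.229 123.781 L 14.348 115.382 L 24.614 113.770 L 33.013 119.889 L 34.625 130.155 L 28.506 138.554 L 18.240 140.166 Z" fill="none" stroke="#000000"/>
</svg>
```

Since the viewBox matches the mm dimensions, user units are millimetres directly. The only transform is the Y-flip y_m = 272.273 − y_svg.

Shape 1 is a rectangle drawn with `<rect>`. Its stroke #000000 means engrave at S281, F2337. After flipping Y the toolpath is (50.982,262.461) → (66.526,262.461) → (66.526,229.959) → (50.982,229.959) → (50.982,262.461), returning to the start.

Shape 2 is a line segment drawn with `<polyline>`. Its stroke #000000 means engrave at S281, F2337. After flipping Y the toolpath is (36.729,157.216) → (59.973,181.344).

Shape 3 is a open polyline drawn with `<polyline>`. Its stroke #000000 means engrave at S281, F2337. After flipping Y the toolpath is (22.012,222.443) → (63.754,125.142) → (40.583,92.071) → (87.996,55.705) → (92.980,25.778) → (89.775,235.341).

Shape 4 is a regular polygon drawn with `<path>`. Its stroke #000000 means engrave at S281, F2337. After flipping Y the toolpath is (9.841,138.226) → (8.229,148.492) → (14.348,156.891) → (24.614,158.503) → (33.013,152.384) → (34.625,142.118) → (28.506,133.719) → (18.240,132.107) → (9.841,138.226), returning to the start.

G21
G90
G00 X50.982 Y262.461
M3 S281
G01 X66.526 Y262.461 F2337
G01 X66.526 Y229.959
G01 X50.982 Y229.959
G01 X50.982 Y262.461
M5
G00 X36.729 Y157.216
M3 S281
G01 X59.973 Y181.344 F2337
M5
G00 X22.012 Y222.443
M3 S281
G01 X63.754 Y125.142 F2337
G01 X40.583 Y92.071
G01 X87.996 Y55.705
G01 X92.980 Y25.778
G01 X89.775 Y235.341
M5
G00 X9.841 Y138.226
M3 S281
G01 X8.229 Y148.492 F2337
G01 X14.348 Y156.891
G01 X24.614 Y158.503
G01 X33.013 Y152.384
G01 X34.625 Y142.118
G01 X28.506 Y133.719
G01 X18.240 Y132.107
G01 X9.841 Y138.226
M5
G00 X0.000 Y0.000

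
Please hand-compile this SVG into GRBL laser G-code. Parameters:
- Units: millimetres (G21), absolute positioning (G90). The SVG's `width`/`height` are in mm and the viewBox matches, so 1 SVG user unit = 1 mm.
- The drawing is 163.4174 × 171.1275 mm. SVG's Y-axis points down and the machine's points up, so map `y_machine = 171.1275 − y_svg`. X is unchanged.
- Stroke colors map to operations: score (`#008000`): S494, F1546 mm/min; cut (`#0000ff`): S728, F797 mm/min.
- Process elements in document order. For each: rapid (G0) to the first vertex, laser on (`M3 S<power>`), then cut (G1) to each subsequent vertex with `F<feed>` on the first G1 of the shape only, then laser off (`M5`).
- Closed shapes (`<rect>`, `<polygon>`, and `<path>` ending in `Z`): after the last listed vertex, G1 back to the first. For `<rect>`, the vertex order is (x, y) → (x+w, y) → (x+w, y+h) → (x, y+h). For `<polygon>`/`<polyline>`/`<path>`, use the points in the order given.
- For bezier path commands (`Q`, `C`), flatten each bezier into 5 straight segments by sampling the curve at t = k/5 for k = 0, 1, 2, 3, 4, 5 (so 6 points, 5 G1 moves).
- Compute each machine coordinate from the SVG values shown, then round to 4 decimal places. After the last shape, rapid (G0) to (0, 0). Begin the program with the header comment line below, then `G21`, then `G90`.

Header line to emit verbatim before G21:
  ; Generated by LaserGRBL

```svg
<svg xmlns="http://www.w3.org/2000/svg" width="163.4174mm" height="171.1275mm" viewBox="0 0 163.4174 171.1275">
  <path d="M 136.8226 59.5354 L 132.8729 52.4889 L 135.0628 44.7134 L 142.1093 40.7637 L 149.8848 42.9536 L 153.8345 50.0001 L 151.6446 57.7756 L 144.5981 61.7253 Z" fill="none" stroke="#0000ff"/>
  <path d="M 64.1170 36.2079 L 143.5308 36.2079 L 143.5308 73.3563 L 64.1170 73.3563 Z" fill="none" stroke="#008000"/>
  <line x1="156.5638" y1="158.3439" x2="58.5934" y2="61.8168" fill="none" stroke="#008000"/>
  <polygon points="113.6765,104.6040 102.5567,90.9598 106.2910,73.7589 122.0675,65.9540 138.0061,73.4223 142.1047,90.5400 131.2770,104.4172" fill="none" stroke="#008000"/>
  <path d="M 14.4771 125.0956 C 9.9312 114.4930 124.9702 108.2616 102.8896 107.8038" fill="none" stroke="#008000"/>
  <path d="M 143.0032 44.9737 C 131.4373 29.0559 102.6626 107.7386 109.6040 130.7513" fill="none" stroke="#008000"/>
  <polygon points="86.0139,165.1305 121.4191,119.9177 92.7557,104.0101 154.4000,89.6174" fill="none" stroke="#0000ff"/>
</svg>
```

; Generated by LaserGRBL
G21
G90
G0 X136.8226 Y111.5921
M3 S728
G1 X132.8729 Y118.6386 F797
G1 X135.0628 Y126.4141
G1 X142.1093 Y130.3638
G1 X149.8848 Y128.1739
G1 X153.8345 Y121.1274
G1 X151.6446 Y113.3519
G1 X144.5981 Y109.4022
G1 X136.8226 Y111.5921
M5
G0 X64.1170 Y134.9196
M3 S494
G1 X143.5308 Y134.9196 F1546
G1 X143.5308 Y97.7712
G1 X64.1170 Y97.7712
G1 X64.1170 Y134.9196
M5
G0 X156.5638 Y12.7836
M3 S494
G1 X58.5934 Y109.3107 F1546
M5
G0 X113.6765 Y66.5235
M3 S494
G1 X102.5567 Y80.1677 F1546
G1 X106.2910 Y97.3686
G1 X122.0675 Y105.1735
G1 X138.0061 Y97.7052
G1 X142.1047 Y80.5875
G1 X131.2770 Y66.7103
G1 X113.6765 Y66.5235
M5
G0 X14.4771 Y46.0319
M3 S494
G1 X24.0461 Y51.8577 F1546
G1 X49.9937 Y56.5671
G1 X79.9980 Y60.0928
G1 X101.7372 Y62.3674
G1 X102.8896 Y63.3237
M5
G0 X143.0032 Y126.1538
M3 S494
G1 X134.4220 Y125.5546 F1546
G1 X124.2511 Y109.4642
G1 X115.0309 Y85.0957
G1 X109.3017 Y59.6621
G1 X109.6040 Y40.3762
M5
G0 X86.0139 Y5.9970
M3 S728
G1 X121.4191 Y51.2098 F797
G1 X92.7557 Y67.1174
G1 X154.4000 Y81.5101
G1 X86.0139 Y5.9970
M5
G0 X0.0000 Y0.0000

1 u = 1 mm; y_m = 171.1275 − y.

[1] `<path>` regular polygon, #0000ff→cut S728 F797: (136.8226,111.5921) → (132.8729,118.6386) → (135.0628,126.4141) → (142.1093,130.3638) → (149.8848,128.1739) → (153.8345,121.1274) → (151.6446,113.3519) → (144.5981,109.4022) → (136.8226,111.5921) (closed)

[2] `<path>` rectangle, #008000→score S494 F1546: (64.1170,134.9196) → (143.5308,134.9196) → (143.5308,97.7712) → (64.1170,97.7712) → (64.1170,134.9196) (closed)

[3] `<line>` line segment, #008000→score S494 F1546: (156.5638,12.7836) → (58.5934,109.3107)

[4] `<polygon>` regular polygon, #008000→score S494 F1546: (113.6765,66.5235) → (102.5567,80.1677) → (106.2910,97.3686) → (122.0675,105.1735) → (138.0061,97.7052) → (142.1047,80.5875) → (131.2770,66.7103) → (113.6765,66.5235) (closed)

[5] `<path>` cubic bezier, #008000→score S494 F1546: (14.4771,46.0319) → (24.0461,51.8577) → (49.9937,56.5671) → (79.9980,60.0928) → (101.7372,62.3674) → (102.8896,63.3237)

[6] `<path>` cubic bezier, #008000→score S494 F1546: (143.0032,126.1538) → (134.4220,125.5546) → (124.2511,109.4642) → (115.0309,85.0957) → (109.3017,59.6621) → (109.6040,40.3762)

[7] `<polygon>` closed polygon, #0000ff→cut S728 F797: (86.0139,5.9970) → (121.4191,51.2098) → (92.7557,67.1174) → (154.4000,81.5101) → (86.0139,5.9970) (closed)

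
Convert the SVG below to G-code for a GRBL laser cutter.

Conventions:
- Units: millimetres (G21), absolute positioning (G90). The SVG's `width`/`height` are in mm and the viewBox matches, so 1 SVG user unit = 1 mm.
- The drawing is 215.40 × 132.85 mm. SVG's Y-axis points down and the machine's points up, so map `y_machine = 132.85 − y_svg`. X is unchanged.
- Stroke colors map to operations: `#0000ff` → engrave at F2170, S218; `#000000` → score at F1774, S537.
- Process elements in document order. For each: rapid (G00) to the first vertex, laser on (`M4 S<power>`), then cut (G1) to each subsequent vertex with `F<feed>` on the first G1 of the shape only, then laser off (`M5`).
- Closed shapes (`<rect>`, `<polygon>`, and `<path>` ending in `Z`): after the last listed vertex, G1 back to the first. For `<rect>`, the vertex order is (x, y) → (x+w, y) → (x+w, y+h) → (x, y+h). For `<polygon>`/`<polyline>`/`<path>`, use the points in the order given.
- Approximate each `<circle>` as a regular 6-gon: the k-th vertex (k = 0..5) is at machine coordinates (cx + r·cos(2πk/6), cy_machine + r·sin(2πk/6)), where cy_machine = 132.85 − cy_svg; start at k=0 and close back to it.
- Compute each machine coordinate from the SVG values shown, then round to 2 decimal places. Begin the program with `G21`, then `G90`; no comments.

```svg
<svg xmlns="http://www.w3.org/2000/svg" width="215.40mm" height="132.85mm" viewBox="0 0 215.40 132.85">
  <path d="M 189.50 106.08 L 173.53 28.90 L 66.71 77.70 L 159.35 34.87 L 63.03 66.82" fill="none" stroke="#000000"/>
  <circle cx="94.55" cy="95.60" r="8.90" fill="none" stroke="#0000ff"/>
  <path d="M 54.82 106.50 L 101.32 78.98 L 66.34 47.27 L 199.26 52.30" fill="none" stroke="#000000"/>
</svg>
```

1 u = 1 mm; y_m = 132.85 − y.

[1] `<path>` open polyline, #000000→score S537 F1774: (189.50,26.77) → (173.53,103.95) → (66.71,55.15) → (159.35,97.98) → (63.03,66.03)

[2] `<circle>` circle, #0000ff→engrave S218 F2170: (103.45,37.25) → (99.00,44.96) → (90.10,44.96) → (85.65,37.25) → (90.10,29.54) → (99.00,29.54) → (103.45,37.25) (closed)

[3] `<path>` open polyline, #000000→score S537 F1774: (54.82,26.35) → (101.32,53.87) → (66.34,85.58) → (199.26,80.55)

G21
G90
G00 X189.50 Y26.77
M4 S537
G1 X173.53 Y103.95 F1774
G1 X66.71 Y55.15
G1 X159.35 Y97.98
G1 X63.03 Y66.03
M5
G00 X103.45 Y37.25
M4 S218
G1 X99.00 Y44.96 F2170
G1 X90.10 Y44.96
G1 X85.65 Y37.25
G1 X90.10 Y29.54
G1 X99.00 Y29.54
G1 X103.45 Y37.25
M5
G00 X54.82 Y26.35
M4 S537
G1 X101.32 Y53.87 F1774
G1 X66.34 Y85.58
G1 X199.26 Y80.55
M5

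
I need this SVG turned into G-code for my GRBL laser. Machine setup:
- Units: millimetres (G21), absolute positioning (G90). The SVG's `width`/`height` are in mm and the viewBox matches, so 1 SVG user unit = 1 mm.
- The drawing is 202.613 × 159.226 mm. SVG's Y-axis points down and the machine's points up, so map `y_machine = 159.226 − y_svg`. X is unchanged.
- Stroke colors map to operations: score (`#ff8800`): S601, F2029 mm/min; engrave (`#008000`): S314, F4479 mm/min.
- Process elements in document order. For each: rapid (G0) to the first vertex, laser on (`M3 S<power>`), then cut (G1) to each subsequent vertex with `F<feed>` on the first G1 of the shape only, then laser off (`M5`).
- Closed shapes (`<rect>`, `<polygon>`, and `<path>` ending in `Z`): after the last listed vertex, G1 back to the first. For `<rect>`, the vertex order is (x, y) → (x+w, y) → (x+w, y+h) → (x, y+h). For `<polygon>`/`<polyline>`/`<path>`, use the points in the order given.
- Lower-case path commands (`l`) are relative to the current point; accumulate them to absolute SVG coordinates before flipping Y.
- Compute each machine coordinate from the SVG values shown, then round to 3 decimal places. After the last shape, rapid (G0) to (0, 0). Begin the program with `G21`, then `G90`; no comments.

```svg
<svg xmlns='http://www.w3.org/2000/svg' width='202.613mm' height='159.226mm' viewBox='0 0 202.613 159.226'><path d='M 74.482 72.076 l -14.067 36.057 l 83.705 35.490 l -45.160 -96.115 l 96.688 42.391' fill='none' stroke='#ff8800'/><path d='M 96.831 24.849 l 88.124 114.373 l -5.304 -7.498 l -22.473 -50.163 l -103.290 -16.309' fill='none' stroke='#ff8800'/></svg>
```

Since the viewBox matches the mm dimensions, user units are millimetres directly. The only transform is the Y-flip y_m = 159.226 − y_svg.

Shape 1 is a open polyline drawn with `<path>`. Its stroke #ff8800 means score at S601, F2029. After flipping Y the toolpath is (74.482,87.150) → (60.415,51.093) → (144.120,15.603) → (98.960,111.718) → (195.648,69.327).

Shape 2 is a open polyline drawn with `<path>`. Its stroke #ff8800 means score at S601, F2029. After flipping Y the toolpath is (96.831,134.377) → (184.955,20.004) → (179.651,27.502) → (157.178,77.665) → (53.888,93.974).

G21
G90
G0 X74.482 Y87.150
M3 S601
G1 X60.415 Y51.093 F2029
G1 X144.120 Y15.603
G1 X98.960 Y111.718
G1 X195.648 Y69.327
M5
G0 X96.831 Y134.377
M3 S601
G1 X184.955 Y20.004 F2029
G1 X179.651 Y27.502
G1 X157.178 Y77.665
G1 X53.888 Y93.974
M5
G0 X0.000 Y0.000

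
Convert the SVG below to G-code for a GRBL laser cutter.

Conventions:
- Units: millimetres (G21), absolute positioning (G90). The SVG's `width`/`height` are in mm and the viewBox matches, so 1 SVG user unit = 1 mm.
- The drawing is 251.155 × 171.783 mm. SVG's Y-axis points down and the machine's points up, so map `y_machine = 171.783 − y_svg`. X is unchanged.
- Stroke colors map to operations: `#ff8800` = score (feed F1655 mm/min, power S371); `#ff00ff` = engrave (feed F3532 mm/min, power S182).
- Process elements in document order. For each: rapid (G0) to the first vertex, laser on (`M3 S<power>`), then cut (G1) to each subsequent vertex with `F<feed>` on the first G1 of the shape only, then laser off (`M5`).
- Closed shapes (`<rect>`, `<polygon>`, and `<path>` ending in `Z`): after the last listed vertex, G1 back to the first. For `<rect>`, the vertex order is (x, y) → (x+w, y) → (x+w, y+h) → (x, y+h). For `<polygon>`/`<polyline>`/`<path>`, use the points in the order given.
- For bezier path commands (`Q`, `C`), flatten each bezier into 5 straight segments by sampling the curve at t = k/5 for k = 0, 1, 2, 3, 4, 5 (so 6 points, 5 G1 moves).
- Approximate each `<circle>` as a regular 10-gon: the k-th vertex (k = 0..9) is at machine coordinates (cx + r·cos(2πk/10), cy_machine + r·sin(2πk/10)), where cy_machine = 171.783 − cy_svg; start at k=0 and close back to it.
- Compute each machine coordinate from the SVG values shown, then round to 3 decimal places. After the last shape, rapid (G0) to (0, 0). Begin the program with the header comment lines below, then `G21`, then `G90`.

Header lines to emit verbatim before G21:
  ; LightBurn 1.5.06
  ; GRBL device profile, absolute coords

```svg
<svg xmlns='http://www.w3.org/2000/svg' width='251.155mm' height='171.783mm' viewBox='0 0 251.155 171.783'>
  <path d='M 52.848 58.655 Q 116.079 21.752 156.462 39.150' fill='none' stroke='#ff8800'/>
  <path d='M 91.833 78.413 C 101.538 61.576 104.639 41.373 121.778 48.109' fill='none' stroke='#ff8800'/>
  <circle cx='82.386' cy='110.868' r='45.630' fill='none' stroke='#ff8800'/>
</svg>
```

Since the viewBox matches the mm dimensions, user units are millimetres directly. The only transform is the Y-flip y_m = 171.783 − y_svg.

Shape 1 is a quadratic bezier drawn with `<path>`. Its stroke #ff8800 means score at S371, F1655. After flipping Y the toolpath is (52.848,113.128) → (77.226,125.717) → (99.777,133.962) → (120.500,137.863) → (139.395,137.420) → (156.462,132.633).

Shape 2 is a cubic bezier drawn with `<path>`. Its stroke #ff8800 means score at S371, F1655. After flipping Y the toolpath is (91.833,93.370) → (97.029,103.634) → (101.630,113.251) → (106.628,120.766) → (113.014,124.725) → (121.778,123.674).

Shape 3 is a circle drawn with `<circle>`. Its stroke #ff8800 means score at S371, F1655. After flipping Y the toolpath is (128.016,60.915) → (119.301,87.736) → (96.486,104.312) → (68.286,104.312) → (45.471,87.736) → (36.756,60.915) → (45.471,34.094) → (68.286,17.518) → (96.486,17.518) → (119.301,34.094) → (128.016,60.915), returning to the start.

; LightBurn 1.5.06
; GRBL device profile, absolute coords
G21
G90
G0 X52.848 Y113.128
M3 S371
G1 X77.226 Y125.717 F1655
G1 X99.777 Y133.962
G1 X120.500 Y137.863
G1 X139.395 Y137.420
G1 X156.462 Y132.633
M5
G0 X91.833 Y93.370
M3 S371
G1 X97.029 Y103.634 F1655
G1 X101.630 Y113.251
G1 X106.628 Y120.766
G1 X113.014 Y124.725
G1 X121.778 Y123.674
M5
G0 X128.016 Y60.915
M3 S371
G1 X119.301 Y87.736 F1655
G1 X96.486 Y104.312
G1 X68.286 Y104.312
G1 X45.471 Y87.736
G1 X36.756 Y60.915
G1 X45.471 Y34.094
G1 X68.286 Y17.518
G1 X96.486 Y17.518
G1 X119.301 Y34.094
G1 X128.016 Y60.915
M5
G0 X0.000 Y0.000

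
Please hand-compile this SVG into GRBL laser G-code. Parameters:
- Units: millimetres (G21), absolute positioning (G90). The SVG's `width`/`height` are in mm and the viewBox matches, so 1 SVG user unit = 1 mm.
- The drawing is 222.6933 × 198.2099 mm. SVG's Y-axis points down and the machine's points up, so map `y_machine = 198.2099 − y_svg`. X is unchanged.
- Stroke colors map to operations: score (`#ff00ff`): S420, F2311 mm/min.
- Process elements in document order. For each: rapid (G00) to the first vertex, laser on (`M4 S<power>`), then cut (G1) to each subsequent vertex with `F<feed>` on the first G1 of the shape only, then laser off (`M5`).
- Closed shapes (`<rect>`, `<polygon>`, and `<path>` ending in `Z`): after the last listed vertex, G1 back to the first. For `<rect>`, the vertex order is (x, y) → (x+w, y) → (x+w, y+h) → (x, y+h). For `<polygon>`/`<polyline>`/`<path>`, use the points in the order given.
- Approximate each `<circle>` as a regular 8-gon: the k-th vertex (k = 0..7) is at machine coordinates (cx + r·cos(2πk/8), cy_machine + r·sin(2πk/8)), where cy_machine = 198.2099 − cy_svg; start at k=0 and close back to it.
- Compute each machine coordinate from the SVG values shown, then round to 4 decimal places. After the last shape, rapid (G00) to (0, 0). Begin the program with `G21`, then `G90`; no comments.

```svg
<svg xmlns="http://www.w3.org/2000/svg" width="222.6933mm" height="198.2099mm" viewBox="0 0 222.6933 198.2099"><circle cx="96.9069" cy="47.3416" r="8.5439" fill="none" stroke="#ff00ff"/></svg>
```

G21
G90
G00 X105.4508 Y150.8683
M4 S420
G1 X102.9483 Y156.9097 F2311
G1 X96.9069 Y159.4122
G1 X90.8655 Y156.9097
G1 X88.3630 Y150.8683
G1 X90.8655 Y144.8269
G1 X96.9069 Y142.3244
G1 X102.9483 Y144.8269
G1 X105.4508 Y150.8683
M5
G00 X0.0000 Y0.0000

Since the viewBox matches the mm dimensions, user units are millimetres directly. The only transform is the Y-flip y_m = 198.2099 − y_svg.

Shape 1 is a circle drawn with `<circle>`. Its stroke #ff00ff means score at S420, F2311. After flipping Y the toolpath is (105.4508,150.8683) → (102.9483,156.9097) → (96.9069,159.4122) → (90.8655,156.9097) → (88.3630,150.8683) → (90.8655,144.8269) → (96.9069,142.3244) → (102.9483,144.8269) → (105.4508,150.8683), returning to the start.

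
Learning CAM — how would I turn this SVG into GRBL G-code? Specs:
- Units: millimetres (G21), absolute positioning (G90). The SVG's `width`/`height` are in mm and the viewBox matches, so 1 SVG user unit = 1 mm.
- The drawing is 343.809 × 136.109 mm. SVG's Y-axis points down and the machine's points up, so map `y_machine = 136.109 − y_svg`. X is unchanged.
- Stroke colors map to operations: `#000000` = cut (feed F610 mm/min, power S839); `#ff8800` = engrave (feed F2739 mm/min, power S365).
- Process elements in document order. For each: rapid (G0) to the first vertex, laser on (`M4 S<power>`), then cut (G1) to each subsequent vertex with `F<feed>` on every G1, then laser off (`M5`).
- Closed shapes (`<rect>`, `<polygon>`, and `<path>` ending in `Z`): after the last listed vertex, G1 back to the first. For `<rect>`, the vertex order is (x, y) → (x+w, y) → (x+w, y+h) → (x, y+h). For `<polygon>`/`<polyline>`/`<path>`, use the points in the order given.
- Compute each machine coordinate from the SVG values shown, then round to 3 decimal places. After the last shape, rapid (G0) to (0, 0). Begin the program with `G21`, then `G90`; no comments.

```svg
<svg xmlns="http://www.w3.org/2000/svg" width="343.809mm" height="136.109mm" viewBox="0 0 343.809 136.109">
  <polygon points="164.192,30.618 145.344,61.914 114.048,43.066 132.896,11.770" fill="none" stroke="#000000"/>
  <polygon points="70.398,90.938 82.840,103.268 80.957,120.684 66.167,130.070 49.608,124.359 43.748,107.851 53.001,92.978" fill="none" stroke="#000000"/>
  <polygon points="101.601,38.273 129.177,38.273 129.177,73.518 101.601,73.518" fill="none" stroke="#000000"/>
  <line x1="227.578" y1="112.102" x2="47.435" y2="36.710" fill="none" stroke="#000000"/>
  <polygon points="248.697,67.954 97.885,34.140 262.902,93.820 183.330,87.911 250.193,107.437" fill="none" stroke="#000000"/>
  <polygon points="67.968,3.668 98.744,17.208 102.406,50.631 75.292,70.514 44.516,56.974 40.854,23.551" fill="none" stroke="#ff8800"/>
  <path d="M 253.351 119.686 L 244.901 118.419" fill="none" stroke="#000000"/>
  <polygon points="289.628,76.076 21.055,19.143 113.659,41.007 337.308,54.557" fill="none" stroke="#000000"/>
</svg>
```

Since the viewBox matches the mm dimensions, user units are millimetres directly. The only transform is the Y-flip y_m = 136.109 − y_svg.

Shape 1 is a regular polygon drawn with `<polygon>`. Its stroke #000000 means cut at S839, F610. After flipping Y the toolpath is (164.192,105.491) → (145.344,74.195) → (114.048,93.043) → (132.896,124.339) → (164.192,105.491), returning to the start.

Shape 2 is a regular polygon drawn with `<polygon>`. Its stroke #000000 means cut at S839, F610. After flipping Y the toolpath is (70.398,45.171) → (82.840,32.841) → (80.957,15.425) → (66.167,6.039) → (49.608,11.750) → (43.748,28.258) → (53.001,43.131) → (70.398,45.171), returning to the start.

Shape 3 is a rectangle drawn with `<polygon>`. Its stroke #000000 means cut at S839, F610. After flipping Y the toolpath is (101.601,97.836) → (129.177,97.836) → (129.177,62.591) → (101.601,62.591) → (101.601,97.836), returning to the start.

Shape 4 is a line segment drawn with `<line>`. Its stroke #000000 means cut at S839, F610. After flipping Y the toolpath is (227.578,24.007) → (47.435,99.399).

Shape 5 is a closed polygon drawn with `<polygon>`. Its stroke #000000 means cut at S839, F610. After flipping Y the toolpath is (248.697,68.155) → (97.885,101.969) → (262.902,42.289) → (183.330,48.198) → (250.193,28.672) → (248.697,68.155), returning to the start.

Shape 6 is a regular polygon drawn with `<polygon>`. Its stroke #ff8800 means engrave at S365, F2739. After flipping Y the toolpath is (67.968,132.441) → (98.744,118.901) → (102.406,85.478) → (75.292,65.595) → (44.516,79.135) → (40.854,112.558) → (67.968,132.441), returning to the start.

Shape 7 is a line segment drawn with `<path>`. Its stroke #000000 means cut at S839, F610. After flipping Y the toolpath is (253.351,16.423) → (244.901,17.690).

Shape 8 is a closed polygon drawn with `<polygon>`. Its stroke #000000 means cut at S839, F610. After flipping Y the toolpath is (289.628,60.033) → (21.055,116.966) → (113.659,95.102) → (337.308,81.552) → (289.628,60.033), returning to the start.

G21
G90
G0 X164.192 Y105.491
M4 S839
G1 X145.344 Y74.195 F610
G1 X114.048 Y93.043 F610
G1 X132.896 Y124.339 F610
G1 X164.192 Y105.491 F610
M5
G0 X70.398 Y45.171
M4 S839
G1 X82.840 Y32.841 F610
G1 X80.957 Y15.425 F610
G1 X66.167 Y6.039 F610
G1 X49.608 Y11.750 F610
G1 X43.748 Y28.258 F610
G1 X53.001 Y43.131 F610
G1 X70.398 Y45.171 F610
M5
G0 X101.601 Y97.836
M4 S839
G1 X129.177 Y97.836 F610
G1 X129.177 Y62.591 F610
G1 X101.601 Y62.591 F610
G1 X101.601 Y97.836 F610
M5
G0 X227.578 Y24.007
M4 S839
G1 X47.435 Y99.399 F610
M5
G0 X248.697 Y68.155
M4 S839
G1 X97.885 Y101.969 F610
G1 X262.902 Y42.289 F610
G1 X183.330 Y48.198 F610
G1 X250.193 Y28.672 F610
G1 X248.697 Y68.155 F610
M5
G0 X67.968 Y132.441
M4 S365
G1 X98.744 Y118.901 F2739
G1 X102.406 Y85.478 F2739
G1 X75.292 Y65.595 F2739
G1 X44.516 Y79.135 F2739
G1 X40.854 Y112.558 F2739
G1 X67.968 Y132.441 F2739
M5
G0 X253.351 Y16.423
M4 S839
G1 X244.901 Y17.690 F610
M5
G0 X289.628 Y60.033
M4 S839
G1 X21.055 Y116.966 F610
G1 X113.659 Y95.102 F610
G1 X337.308 Y81.552 F610
G1 X289.628 Y60.033 F610
M5
G0 X0.000 Y0.000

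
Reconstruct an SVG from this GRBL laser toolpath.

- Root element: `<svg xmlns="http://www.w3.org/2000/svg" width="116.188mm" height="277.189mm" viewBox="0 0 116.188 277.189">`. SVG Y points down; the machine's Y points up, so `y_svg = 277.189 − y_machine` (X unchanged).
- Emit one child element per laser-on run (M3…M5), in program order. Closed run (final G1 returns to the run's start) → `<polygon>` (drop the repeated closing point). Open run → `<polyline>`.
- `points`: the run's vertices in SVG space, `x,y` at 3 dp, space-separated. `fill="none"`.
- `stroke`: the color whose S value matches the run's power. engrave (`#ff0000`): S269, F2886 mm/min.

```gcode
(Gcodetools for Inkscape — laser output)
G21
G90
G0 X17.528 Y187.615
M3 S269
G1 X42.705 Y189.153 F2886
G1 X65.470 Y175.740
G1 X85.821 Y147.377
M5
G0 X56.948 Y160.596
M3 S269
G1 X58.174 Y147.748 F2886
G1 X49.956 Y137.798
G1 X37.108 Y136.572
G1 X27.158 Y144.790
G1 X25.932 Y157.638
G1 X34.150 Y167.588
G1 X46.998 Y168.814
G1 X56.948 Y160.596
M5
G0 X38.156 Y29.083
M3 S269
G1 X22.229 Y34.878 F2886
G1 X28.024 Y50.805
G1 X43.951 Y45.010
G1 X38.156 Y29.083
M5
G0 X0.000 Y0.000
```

Each laser-on run becomes one SVG element. Flip Y back into SVG space with y_svg = 277.189 − y_machine. Every run uses S269, so all elements get stroke `#ff0000` (engrave).

Run 1: The run is open, so emit a `<polyline>` with points (Y-flipped): 17.528,89.574 42.705,88.036 65.470,101.449 85.821,129.812.

Run 2: The run returns to its start, so emit a `<polygon>` with points (Y-flipped): 56.948,116.593 58.174,129.441 49.956,139.391 37.108,140.617 27.158,132.399 25.932,119.551 34.150,109.601 46.998,108.375.

Run 3: The run returns to its start, so emit a `<polygon>` with points (Y-flipped): 38.156,248.106 22.229,242.311 28.024,226.384 43.951,232.179.

<svg xmlns="http://www.w3.org/2000/svg" width="116.188mm" height="277.189mm" viewBox="0 0 116.188 277.189">
  <polyline points="17.528,89.574 42.705,88.036 65.470,101.449 85.821,129.812" fill="none" stroke="#ff0000"/>
  <polygon points="56.948,116.593 58.174,129.441 49.956,139.391 37.108,140.617 27.158,132.399 25.932,119.551 34.150,109.601 46.998,108.375" fill="none" stroke="#ff0000"/>
  <polygon points="38.156,248.106 22.229,242.311 28.024,226.384 43.951,232.179" fill="none" stroke="#ff0000"/>
</svg>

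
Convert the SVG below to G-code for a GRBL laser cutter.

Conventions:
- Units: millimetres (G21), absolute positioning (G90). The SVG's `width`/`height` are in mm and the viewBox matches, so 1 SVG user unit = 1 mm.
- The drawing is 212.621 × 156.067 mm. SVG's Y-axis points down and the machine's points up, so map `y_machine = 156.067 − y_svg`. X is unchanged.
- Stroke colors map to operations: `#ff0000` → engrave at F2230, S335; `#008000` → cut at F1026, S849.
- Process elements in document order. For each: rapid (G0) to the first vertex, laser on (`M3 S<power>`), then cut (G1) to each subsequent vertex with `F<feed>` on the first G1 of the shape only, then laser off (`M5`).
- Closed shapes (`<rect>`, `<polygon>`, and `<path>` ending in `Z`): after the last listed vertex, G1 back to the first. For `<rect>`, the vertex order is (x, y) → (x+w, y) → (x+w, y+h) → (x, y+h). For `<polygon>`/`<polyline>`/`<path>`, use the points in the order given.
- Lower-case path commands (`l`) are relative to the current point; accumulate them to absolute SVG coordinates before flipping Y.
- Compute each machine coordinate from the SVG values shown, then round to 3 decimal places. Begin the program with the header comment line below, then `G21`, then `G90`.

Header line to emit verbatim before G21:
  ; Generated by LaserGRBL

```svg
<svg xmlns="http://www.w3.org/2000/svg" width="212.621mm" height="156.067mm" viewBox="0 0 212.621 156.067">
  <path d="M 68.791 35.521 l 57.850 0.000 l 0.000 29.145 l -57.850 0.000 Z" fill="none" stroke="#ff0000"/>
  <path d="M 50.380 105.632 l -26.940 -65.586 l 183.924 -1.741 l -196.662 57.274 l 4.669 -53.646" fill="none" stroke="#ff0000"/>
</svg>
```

Since the viewBox matches the mm dimensions, user units are millimetres directly. The only transform is the Y-flip y_m = 156.067 − y_svg.

Shape 1 is a rectangle drawn with `<path>`. Its stroke #ff0000 means engrave at S335, F2230. After flipping Y the toolpath is (68.791,120.546) → (126.641,120.546) → (126.641,91.401) → (68.791,91.401) → (68.791,120.546), returning to the start.

Shape 2 is a open polyline drawn with `<path>`. Its stroke #ff0000 means engrave at S335, F2230. After flipping Y the toolpath is (50.380,50.435) → (23.440,116.021) → (207.364,117.762) → (10.702,60.488) → (15.371,114.134).

; Generated by LaserGRBL
G21
G90
G0 X68.791 Y120.546
M3 S335
G1 X126.641 Y120.546 F2230
G1 X126.641 Y91.401
G1 X68.791 Y91.401
G1 X68.791 Y120.546
M5
G0 X50.380 Y50.435
M3 S335
G1 X23.440 Y116.021 F2230
G1 X207.364 Y117.762
G1 X10.702 Y60.488
G1 X15.371 Y114.134
M5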